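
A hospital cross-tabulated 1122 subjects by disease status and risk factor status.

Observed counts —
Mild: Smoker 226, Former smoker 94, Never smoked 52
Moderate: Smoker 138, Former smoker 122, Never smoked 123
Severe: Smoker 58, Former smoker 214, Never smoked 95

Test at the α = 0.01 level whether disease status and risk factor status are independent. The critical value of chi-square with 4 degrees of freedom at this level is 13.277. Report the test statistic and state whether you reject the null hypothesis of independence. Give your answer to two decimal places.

185.15; reject H₀

Row totals: 372, 383, 367. Column totals: 422, 430, 270. Grand total N = 1122.
Expected counts (row total × column total / N):
  Mild, Smoker: 372×422/1122 = 139.914
  Mild, Former smoker: 372×430/1122 = 142.567
  Mild, Never smoked: 372×270/1122 = 89.519
  Moderate, Smoker: 383×422/1122 = 144.052
  Moderate, Former smoker: 383×430/1122 = 146.783
  Moderate, Never smoked: 383×270/1122 = 92.166
  Severe, Smoker: 367×422/1122 = 138.034
  Severe, Former smoker: 367×430/1122 = 140.651
  Severe, Never smoked: 367×270/1122 = 88.316
Contributions (O − E)²/E:
  (226 − 139.914)²/139.914 = 52.9668
  (94 − 142.567)²/142.567 = 16.5449
  (52 − 89.519)²/89.519 = 15.7249
  (138 − 144.052)²/144.052 = 0.2543
  (122 − 146.783)²/146.783 = 4.1844
  (123 − 92.166)²/92.166 = 10.3155
  (58 − 138.034)²/138.034 = 46.4048
  (214 − 140.651)²/140.651 = 38.2512
  (95 − 88.316)²/88.316 = 0.5059
χ² = 52.9668 + 16.5449 + 15.7249 + 0.2543 + 4.1844 + 10.3155 + 46.4048 + 38.2512 + 0.5059 = 185.15
df = (3−1)(3−1) = 4. Since 185.15 > 13.277, reject the null hypothesis of independence at α = 0.01.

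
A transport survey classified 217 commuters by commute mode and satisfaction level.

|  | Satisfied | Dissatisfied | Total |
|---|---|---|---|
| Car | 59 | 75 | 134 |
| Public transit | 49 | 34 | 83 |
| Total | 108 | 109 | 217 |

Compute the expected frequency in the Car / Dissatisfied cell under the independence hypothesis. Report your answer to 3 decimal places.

67.309

Row total (Car) = 134; column total (Dissatisfied) = 109; grand total N = 217.
Expected count = (row total × column total) / N = 134 × 109 / 217 = 67.309.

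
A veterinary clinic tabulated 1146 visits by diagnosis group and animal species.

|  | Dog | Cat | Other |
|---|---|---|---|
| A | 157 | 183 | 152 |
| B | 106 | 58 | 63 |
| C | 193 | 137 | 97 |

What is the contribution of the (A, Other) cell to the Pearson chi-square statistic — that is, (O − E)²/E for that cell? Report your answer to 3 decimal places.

Row total (A) = 492; column total (Other) = 312; N = 1146.
Expected count E = 492 × 312 / 1146 = 133.9476.
Contribution = (O − E)²/E = (152 − 133.9476)² / 133.9476 = 2.433.

2.433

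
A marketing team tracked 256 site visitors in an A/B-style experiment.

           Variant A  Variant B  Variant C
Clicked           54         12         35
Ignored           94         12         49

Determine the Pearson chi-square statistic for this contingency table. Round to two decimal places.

Row totals: 101, 155. Column totals: 148, 24, 84. Grand total N = 256.
Expected counts (row total × column total / N):
  Clicked, Variant A: 101×148/256 = 58.391
  Clicked, Variant B: 101×24/256 = 9.469
  Clicked, Variant C: 101×84/256 = 33.141
  Ignored, Variant A: 155×148/256 = 89.609
  Ignored, Variant B: 155×24/256 = 14.531
  Ignored, Variant C: 155×84/256 = 50.859
Contributions (O − E)²/E:
  (54 − 58.391)²/58.391 = 0.3302
  (12 − 9.469)²/9.469 = 0.6765
  (35 − 33.141)²/33.141 = 0.1043
  (94 − 89.609)²/89.609 = 0.2152
  (12 − 14.531)²/14.531 = 0.4408
  (49 − 50.859)²/50.859 = 0.0680
χ² = 0.3302 + 0.6765 + 0.1043 + 0.2152 + 0.4408 + 0.0680 = 1.84

1.84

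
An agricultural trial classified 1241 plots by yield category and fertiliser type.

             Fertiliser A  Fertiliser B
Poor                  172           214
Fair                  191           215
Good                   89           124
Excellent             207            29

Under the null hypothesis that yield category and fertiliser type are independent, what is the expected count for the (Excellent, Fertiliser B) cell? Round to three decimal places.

110.678

Row total (Excellent) = 236; column total (Fertiliser B) = 582; grand total N = 1241.
Expected count = (row total × column total) / N = 236 × 582 / 1241 = 110.678.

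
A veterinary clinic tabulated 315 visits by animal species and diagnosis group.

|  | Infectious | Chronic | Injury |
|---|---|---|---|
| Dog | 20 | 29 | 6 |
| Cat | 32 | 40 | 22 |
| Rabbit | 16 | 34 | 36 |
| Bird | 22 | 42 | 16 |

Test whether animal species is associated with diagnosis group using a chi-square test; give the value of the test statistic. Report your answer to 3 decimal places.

22.263

Row totals: 55, 94, 86, 80. Column totals: 90, 145, 80. Grand total N = 315.
Expected counts (row total × column total / N):
  Dog, Infectious: 55×90/315 = 15.7143
  Dog, Chronic: 55×145/315 = 25.3175
  Dog, Injury: 55×80/315 = 13.9683
  Cat, Infectious: 94×90/315 = 26.8571
  Cat, Chronic: 94×145/315 = 43.2698
  Cat, Injury: 94×80/315 = 23.8730
  Rabbit, Infectious: 86×90/315 = 24.5714
  Rabbit, Chronic: 86×145/315 = 39.5873
  Rabbit, Injury: 86×80/315 = 21.8413
  Bird, Infectious: 80×90/315 = 22.8571
  Bird, Chronic: 80×145/315 = 36.8254
  Bird, Injury: 80×80/315 = 20.3175
Contributions (O − E)²/E:
  (20 − 15.7143)²/15.7143 = 1.1688
  (29 − 25.3175)²/25.3175 = 0.5356
  (6 − 13.9683)²/13.9683 = 4.5456
  (32 − 26.8571)²/26.8571 = 0.9848
  (40 − 43.2698)²/43.2698 = 0.2471
  (22 − 23.8730)²/23.8730 = 0.1469
  (16 − 24.5714)²/24.5714 = 2.9900
  (34 − 39.5873)²/39.5873 = 0.7886
  (36 − 21.8413)²/21.8413 = 9.1784
  (22 − 22.8571)²/22.8571 = 0.0321
  (42 − 36.8254)²/36.8254 = 0.7271
  (16 − 20.3175)²/20.3175 = 0.9175
χ² = 1.1688 + 0.5356 + 4.5456 + 0.9848 + 0.2471 + 0.1469 + 2.9900 + 0.7886 + 9.1784 + 0.0321 + 0.7271 + 0.9175 = 22.263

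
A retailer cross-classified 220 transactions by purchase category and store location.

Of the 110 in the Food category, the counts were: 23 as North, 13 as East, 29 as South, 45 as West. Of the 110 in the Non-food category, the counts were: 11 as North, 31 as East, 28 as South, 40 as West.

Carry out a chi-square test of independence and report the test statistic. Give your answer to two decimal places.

Row totals: 110, 110. Column totals: 34, 44, 57, 85. Grand total N = 220.
Expected counts (row total × column total / N):
  Food, North: 110×34/220 = 17.000
  Food, East: 110×44/220 = 22.000
  Food, South: 110×57/220 = 28.500
  Food, West: 110×85/220 = 42.500
  Non-food, North: 110×34/220 = 17.000
  Non-food, East: 110×44/220 = 22.000
  Non-food, South: 110×57/220 = 28.500
  Non-food, West: 110×85/220 = 42.500
Contributions (O − E)²/E:
  (23 − 17.000)²/17.000 = 2.1176
  (13 − 22.000)²/22.000 = 3.6818
  (29 − 28.500)²/28.500 = 0.0088
  (45 − 42.500)²/42.500 = 0.1471
  (11 − 17.000)²/17.000 = 2.1176
  (31 − 22.000)²/22.000 = 3.6818
  (28 − 28.500)²/28.500 = 0.0088
  (40 − 42.500)²/42.500 = 0.1471
χ² = 2.1176 + 3.6818 + 0.0088 + 0.1471 + 2.1176 + 3.6818 + 0.0088 + 0.1471 = 11.91

11.91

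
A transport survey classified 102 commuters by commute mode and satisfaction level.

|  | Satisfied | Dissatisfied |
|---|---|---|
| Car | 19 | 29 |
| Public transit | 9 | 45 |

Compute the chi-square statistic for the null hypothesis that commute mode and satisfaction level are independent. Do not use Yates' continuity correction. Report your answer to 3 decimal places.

Row totals: 48, 54. Column totals: 28, 74. Grand total N = 102.
Expected counts (row total × column total / N):
  Car, Satisfied: 48×28/102 = 13.1765
  Car, Dissatisfied: 48×74/102 = 34.8235
  Public transit, Satisfied: 54×28/102 = 14.8235
  Public transit, Dissatisfied: 54×74/102 = 39.1765
Contributions (O − E)²/E:
  (19 − 13.1765)²/13.1765 = 2.5738
  (29 − 34.8235)²/34.8235 = 0.9739
  (9 − 14.8235)²/14.8235 = 2.2878
  (45 − 39.1765)²/39.1765 = 0.8657
χ² = 2.5738 + 0.9739 + 2.2878 + 0.8657 = 6.701

6.701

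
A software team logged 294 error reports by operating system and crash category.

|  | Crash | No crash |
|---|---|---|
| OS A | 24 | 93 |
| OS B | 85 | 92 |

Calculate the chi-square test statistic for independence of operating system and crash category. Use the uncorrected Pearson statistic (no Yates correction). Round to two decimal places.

Row totals: 117, 177. Column totals: 109, 185. Grand total N = 294.
Expected counts (row total × column total / N):
  OS A, Crash: 117×109/294 = 43.378
  OS A, No crash: 117×185/294 = 73.622
  OS B, Crash: 177×109/294 = 65.622
  OS B, No crash: 177×185/294 = 111.378
Contributions (O − E)²/E:
  (24 − 43.378)²/43.378 = 8.6566
  (93 − 73.622)²/73.622 = 5.1005
  (85 − 65.622)²/65.622 = 5.7223
  (92 − 111.378)²/111.378 = 3.3715
χ² = 8.6566 + 5.1005 + 5.7223 + 3.3715 = 22.85

22.85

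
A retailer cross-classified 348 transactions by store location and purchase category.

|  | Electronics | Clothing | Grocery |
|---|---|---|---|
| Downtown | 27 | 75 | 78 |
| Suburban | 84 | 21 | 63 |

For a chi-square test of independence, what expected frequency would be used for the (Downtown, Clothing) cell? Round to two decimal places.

Row total (Downtown) = 180; column total (Clothing) = 96; grand total N = 348.
Expected count = (row total × column total) / N = 180 × 96 / 348 = 49.66.

49.66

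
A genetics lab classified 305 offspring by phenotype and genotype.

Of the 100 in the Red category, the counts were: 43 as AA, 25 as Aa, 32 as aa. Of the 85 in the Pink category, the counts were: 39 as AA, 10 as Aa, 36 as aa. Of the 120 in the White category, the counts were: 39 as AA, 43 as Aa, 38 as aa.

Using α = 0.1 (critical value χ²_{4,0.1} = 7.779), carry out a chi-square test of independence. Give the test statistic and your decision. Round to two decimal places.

Row totals: 100, 85, 120. Column totals: 121, 78, 106. Grand total N = 305.
Expected counts (row total × column total / N):
  Red, AA: 100×121/305 = 39.672
  Red, Aa: 100×78/305 = 25.574
  Red, aa: 100×106/305 = 34.754
  Pink, AA: 85×121/305 = 33.721
  Pink, Aa: 85×78/305 = 21.738
  Pink, aa: 85×106/305 = 29.541
  White, AA: 120×121/305 = 47.607
  White, Aa: 120×78/305 = 30.689
  White, aa: 120×106/305 = 41.705
Contributions (O − E)²/E:
  (43 − 39.672)²/39.672 = 0.2792
  (25 − 25.574)²/25.574 = 0.0129
  (32 − 34.754)²/34.754 = 0.2182
  (39 − 33.721)²/33.721 = 0.8264
  (10 − 21.738)²/21.738 = 6.3382
  (36 − 29.541)²/29.541 = 1.4122
  (39 − 47.607)²/47.607 = 1.5561
  (43 − 30.689)²/30.689 = 4.9386
  (38 − 41.705)²/41.705 = 0.3291
χ² = 0.2792 + 0.0129 + 0.2182 + 0.8264 + 6.3382 + 1.4122 + 1.5561 + 4.9386 + 0.3291 = 15.91
df = (3−1)(3−1) = 4. Since 15.91 > 7.779, reject the null hypothesis of independence at α = 0.1.

15.91; reject H₀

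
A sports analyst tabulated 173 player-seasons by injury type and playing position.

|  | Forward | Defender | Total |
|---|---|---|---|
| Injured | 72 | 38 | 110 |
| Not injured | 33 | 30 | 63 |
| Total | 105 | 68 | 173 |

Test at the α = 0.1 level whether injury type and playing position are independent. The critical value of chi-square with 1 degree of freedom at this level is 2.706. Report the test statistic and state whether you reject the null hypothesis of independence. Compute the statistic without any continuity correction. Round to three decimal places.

2.870; reject H₀

Grand total N = 173.
Expected counts (row total × column total / N):
  Injured, Forward: 110×105/173 = 66.7630
  Injured, Defender: 110×68/173 = 43.2370
  Not injured, Forward: 63×105/173 = 38.2370
  Not injured, Defender: 63×68/173 = 24.7630
Contributions (O − E)²/E:
  (72 − 66.7630)²/66.7630 = 0.4108
  (38 − 43.2370)²/43.2370 = 0.6343
  (33 − 38.2370)²/38.2370 = 0.7173
  (30 − 24.7630)²/24.7630 = 1.1075
χ² = 0.4108 + 0.6343 + 0.7173 + 1.1075 = 2.870
df = (2−1)(2−1) = 1. Since 2.870 > 2.706, reject the null hypothesis of independence at α = 0.1.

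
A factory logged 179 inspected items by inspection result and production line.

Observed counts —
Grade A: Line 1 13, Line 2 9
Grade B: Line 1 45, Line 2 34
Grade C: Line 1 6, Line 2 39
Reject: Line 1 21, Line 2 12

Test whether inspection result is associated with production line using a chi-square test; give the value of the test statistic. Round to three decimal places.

Row totals: 22, 79, 45, 33. Column totals: 85, 94. Grand total N = 179.
Expected counts (row total × column total / N):
  Grade A, Line 1: 22×85/179 = 10.4469
  Grade A, Line 2: 22×94/179 = 11.5531
  Grade B, Line 1: 79×85/179 = 37.5140
  Grade B, Line 2: 79×94/179 = 41.4860
  Grade C, Line 1: 45×85/179 = 21.3687
  Grade C, Line 2: 45×94/179 = 23.6313
  Reject, Line 1: 33×85/179 = 15.6704
  Reject, Line 2: 33×94/179 = 17.3296
Contributions (O − E)²/E:
  (13 − 10.4469)²/10.4469 = 0.6239
  (9 − 11.5531)²/11.5531 = 0.5642
  (45 − 37.5140)²/37.5140 = 1.4938
  (34 − 41.4860)²/41.4860 = 1.3508
  (6 − 21.3687)²/21.3687 = 11.0534
  (39 − 23.6313)²/23.6313 = 9.9951
  (21 − 15.6704)²/15.6704 = 1.8126
  (12 − 17.3296)²/17.3296 = 1.6391
χ² = 0.6239 + 0.5642 + 1.4938 + 1.3508 + 11.0534 + 9.9951 + 1.8126 + 1.6391 = 28.533

28.533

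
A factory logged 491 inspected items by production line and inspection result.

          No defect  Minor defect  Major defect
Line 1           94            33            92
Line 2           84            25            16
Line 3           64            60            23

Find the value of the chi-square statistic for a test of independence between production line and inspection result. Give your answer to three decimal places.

71.344

Row totals: 219, 125, 147. Column totals: 242, 118, 131. Grand total N = 491.
Expected counts (row total × column total / N):
  Line 1, No defect: 219×242/491 = 107.93890
  Line 1, Minor defect: 219×118/491 = 52.63136
  Line 1, Major defect: 219×131/491 = 58.42974
  Line 2, No defect: 125×242/491 = 61.60896
  Line 2, Minor defect: 125×118/491 = 30.04073
  Line 2, Major defect: 125×131/491 = 33.35031
  Line 3, No defect: 147×242/491 = 72.45214
  Line 3, Minor defect: 147×118/491 = 35.32790
  Line 3, Major defect: 147×131/491 = 39.21996
Contributions (O − E)²/E:
  (94 − 107.93890)²/107.93890 = 1.8000
  (33 − 52.63136)²/52.63136 = 7.3224
  (92 − 58.42974)²/58.42974 = 19.2875
  (84 − 61.60896)²/61.60896 = 8.1378
  (25 − 30.04073)²/30.04073 = 0.8458
  (16 − 33.35031)²/33.35031 = 9.0264
  (64 − 72.45214)²/72.45214 = 0.9860
  (60 − 35.32790)²/35.32790 = 17.2304
  (23 − 39.21996)²/39.21996 = 6.7080
χ² = 1.8000 + 7.3224 + 19.2875 + 8.1378 + 0.8458 + 9.0264 + 0.9860 + 17.2304 + 6.7080 = 71.344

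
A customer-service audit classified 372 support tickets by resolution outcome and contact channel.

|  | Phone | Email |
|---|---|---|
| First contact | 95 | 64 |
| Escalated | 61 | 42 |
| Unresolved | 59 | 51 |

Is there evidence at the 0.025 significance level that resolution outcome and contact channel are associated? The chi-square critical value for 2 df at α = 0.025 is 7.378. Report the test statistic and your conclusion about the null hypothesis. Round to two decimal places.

Row totals: 159, 103, 110. Column totals: 215, 157. Grand total N = 372.
Expected counts (row total × column total / N):
  First contact, Phone: 159×215/372 = 91.895
  First contact, Email: 159×157/372 = 67.105
  Escalated, Phone: 103×215/372 = 59.530
  Escalated, Email: 103×157/372 = 43.470
  Unresolved, Phone: 110×215/372 = 63.575
  Unresolved, Email: 110×157/372 = 46.425
Contributions (O − E)²/E:
  (95 − 91.895)²/91.895 = 0.1049
  (64 − 67.105)²/67.105 = 0.1437
  (61 − 59.530)²/59.530 = 0.0363
  (42 − 43.470)²/43.470 = 0.0497
  (59 − 63.575)²/63.575 = 0.3292
  (51 − 46.425)²/46.425 = 0.4508
χ² = 0.1049 + 0.1437 + 0.0363 + 0.0497 + 0.3292 + 0.4508 = 1.11
df = (3−1)(2−1) = 2. Since 1.11 < 7.378, fail to reject the null hypothesis of independence at α = 0.025.

1.11; fail to reject H₀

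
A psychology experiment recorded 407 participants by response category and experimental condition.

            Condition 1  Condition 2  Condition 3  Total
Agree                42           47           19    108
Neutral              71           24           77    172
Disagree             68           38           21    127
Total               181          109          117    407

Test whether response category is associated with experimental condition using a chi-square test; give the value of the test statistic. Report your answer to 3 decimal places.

52.453

Grand total N = 407.
Expected counts (row total × column total / N):
  Agree, Condition 1: 108×181/407 = 48.0295
  Agree, Condition 2: 108×109/407 = 28.9238
  Agree, Condition 3: 108×117/407 = 31.0467
  Neutral, Condition 1: 172×181/407 = 76.4914
  Neutral, Condition 2: 172×109/407 = 46.0639
  Neutral, Condition 3: 172×117/407 = 49.4447
  Disagree, Condition 1: 127×181/407 = 56.4791
  Disagree, Condition 2: 127×109/407 = 34.0123
  Disagree, Condition 3: 127×117/407 = 36.5086
Contributions (O − E)²/E:
  (42 − 48.0295)²/48.0295 = 0.7569
  (47 − 28.9238)²/28.9238 = 11.2969
  (19 − 31.0467)²/31.0467 = 4.6743
  (71 − 76.4914)²/76.4914 = 0.3942
  (24 − 46.0639)²/46.0639 = 10.5683
  (77 − 49.4447)²/49.4447 = 15.3564
  (68 − 56.4791)²/56.4791 = 2.3501
  (38 − 34.0123)²/34.0123 = 0.4675
  (21 − 36.5086)²/36.5086 = 6.5879
χ² = 0.7569 + 11.2969 + 4.6743 + 0.3942 + 10.5683 + 15.3564 + 2.3501 + 0.4675 + 6.5879 = 52.453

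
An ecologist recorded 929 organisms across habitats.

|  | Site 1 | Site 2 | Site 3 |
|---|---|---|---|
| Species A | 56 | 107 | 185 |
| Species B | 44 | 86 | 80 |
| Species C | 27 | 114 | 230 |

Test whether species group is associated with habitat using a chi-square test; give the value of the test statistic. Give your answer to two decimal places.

Row totals: 348, 210, 371. Column totals: 127, 307, 495. Grand total N = 929.
Expected counts (row total × column total / N):
  Species A, Site 1: 348×127/929 = 47.574
  Species A, Site 2: 348×307/929 = 115.001
  Species A, Site 3: 348×495/929 = 185.425
  Species B, Site 1: 210×127/929 = 28.708
  Species B, Site 2: 210×307/929 = 69.397
  Species B, Site 3: 210×495/929 = 111.895
  Species C, Site 1: 371×127/929 = 50.718
  Species C, Site 2: 371×307/929 = 122.602
  Species C, Site 3: 371×495/929 = 197.680
Contributions (O − E)²/E:
  (56 − 47.574)²/47.574 = 1.4924
  (107 − 115.001)²/115.001 = 0.5567
  (185 − 185.425)²/185.425 = 0.0010
  (44 − 28.708)²/28.708 = 8.1456
  (86 − 69.397)²/69.397 = 3.9722
  (80 − 111.895)²/111.895 = 9.0915
  (27 − 50.718)²/50.718 = 11.0916
  (114 − 122.602)²/122.602 = 0.6035
  (230 − 197.680)²/197.680 = 5.2842
χ² = 1.4924 + 0.5567 + 0.0010 + 8.1456 + 3.9722 + 9.0915 + 11.0916 + 0.6035 + 5.2842 = 40.24

40.24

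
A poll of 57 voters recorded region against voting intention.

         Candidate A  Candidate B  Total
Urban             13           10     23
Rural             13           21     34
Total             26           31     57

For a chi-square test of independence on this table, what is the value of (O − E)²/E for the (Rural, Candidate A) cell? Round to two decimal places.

0.41

Row total (Rural) = 34; column total (Candidate A) = 26; N = 57.
Expected count E = 34 × 26 / 57 = 15.509.
Contribution = (O − E)²/E = (13 − 15.509)² / 15.509 = 0.41.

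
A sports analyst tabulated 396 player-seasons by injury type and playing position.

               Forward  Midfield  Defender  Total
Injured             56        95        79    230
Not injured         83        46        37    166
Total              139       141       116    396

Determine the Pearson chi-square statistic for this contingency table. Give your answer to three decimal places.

Grand total N = 396.
Expected counts (row total × column total / N):
  Injured, Forward: 230×139/396 = 80.7323
  Injured, Midfield: 230×141/396 = 81.8939
  Injured, Defender: 230×116/396 = 67.3737
  Not injured, Forward: 166×139/396 = 58.2677
  Not injured, Midfield: 166×141/396 = 59.1061
  Not injured, Defender: 166×116/396 = 48.6263
Contributions (O − E)²/E:
  (56 − 80.7323)²/80.7323 = 7.5767
  (95 − 81.8939)²/81.8939 = 2.0975
  (79 − 67.3737)²/67.3737 = 2.0063
  (83 − 58.2677)²/58.2677 = 10.4979
  (46 − 59.1061)²/59.1061 = 2.9061
  (37 − 48.6263)²/48.6263 = 2.7798
χ² = 7.5767 + 2.0975 + 2.0063 + 10.4979 + 2.9061 + 2.7798 = 27.864

27.864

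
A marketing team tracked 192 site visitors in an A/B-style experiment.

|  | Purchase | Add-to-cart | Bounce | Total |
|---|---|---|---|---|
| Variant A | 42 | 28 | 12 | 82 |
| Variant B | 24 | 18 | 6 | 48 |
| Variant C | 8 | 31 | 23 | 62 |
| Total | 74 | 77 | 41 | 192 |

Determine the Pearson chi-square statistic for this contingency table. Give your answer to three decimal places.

28.642

Grand total N = 192.
Expected counts (row total × column total / N):
  Variant A, Purchase: 82×74/192 = 31.60417
  Variant A, Add-to-cart: 82×77/192 = 32.88542
  Variant A, Bounce: 82×41/192 = 17.51042
  Variant B, Purchase: 48×74/192 = 18.50000
  Variant B, Add-to-cart: 48×77/192 = 19.25000
  Variant B, Bounce: 48×41/192 = 10.25000
  Variant C, Purchase: 62×74/192 = 23.89583
  Variant C, Add-to-cart: 62×77/192 = 24.86458
  Variant C, Bounce: 62×41/192 = 13.23958
Contributions (O − E)²/E:
  (42 − 31.60417)²/31.60417 = 3.4196
  (28 − 32.88542)²/32.88542 = 0.7258
  (12 − 17.51042)²/17.51042 = 1.7341
  (24 − 18.50000)²/18.50000 = 1.6351
  (18 − 19.25000)²/19.25000 = 0.0812
  (6 − 10.25000)²/10.25000 = 1.7622
  (8 − 23.89583)²/23.89583 = 10.5741
  (31 − 24.86458)²/24.86458 = 1.5139
  (23 − 13.23958)²/13.23958 = 7.1955
χ² = 3.4196 + 0.7258 + 1.7341 + 1.6351 + 0.0812 + 1.7622 + 10.5741 + 1.5139 + 7.1955 = 28.642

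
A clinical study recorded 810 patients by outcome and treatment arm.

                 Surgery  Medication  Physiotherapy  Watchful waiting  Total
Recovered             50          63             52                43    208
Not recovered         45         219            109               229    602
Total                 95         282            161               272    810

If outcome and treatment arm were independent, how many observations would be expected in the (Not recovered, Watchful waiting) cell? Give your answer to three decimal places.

Row total (Not recovered) = 602; column total (Watchful waiting) = 272; grand total N = 810.
Expected count = (row total × column total) / N = 602 × 272 / 810 = 202.153.

202.153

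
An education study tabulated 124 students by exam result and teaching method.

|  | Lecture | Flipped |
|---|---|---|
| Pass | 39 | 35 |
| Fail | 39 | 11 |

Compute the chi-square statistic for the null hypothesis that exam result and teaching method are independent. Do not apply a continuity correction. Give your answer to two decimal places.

Row totals: 74, 50. Column totals: 78, 46. Grand total N = 124.
Expected counts (row total × column total / N):
  Pass, Lecture: 74×78/124 = 46.548
  Pass, Flipped: 74×46/124 = 27.452
  Fail, Lecture: 50×78/124 = 31.452
  Fail, Flipped: 50×46/124 = 18.548
Contributions (O − E)²/E:
  (39 − 46.548)²/46.548 = 1.2239
  (35 − 27.452)²/27.452 = 2.0753
  (39 − 31.452)²/31.452 = 1.8114
  (11 − 18.548)²/18.548 = 3.0716
χ² = 1.2239 + 2.0753 + 1.8114 + 3.0716 = 8.18

8.18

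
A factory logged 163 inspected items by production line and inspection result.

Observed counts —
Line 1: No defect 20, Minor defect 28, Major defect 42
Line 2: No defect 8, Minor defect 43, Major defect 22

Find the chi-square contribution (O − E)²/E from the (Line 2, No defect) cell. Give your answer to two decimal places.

1.64

Row total (Line 2) = 73; column total (No defect) = 28; N = 163.
Expected count E = 73 × 28 / 163 = 12.540.
Contribution = (O − E)²/E = (8 − 12.540)² / 12.540 = 1.64.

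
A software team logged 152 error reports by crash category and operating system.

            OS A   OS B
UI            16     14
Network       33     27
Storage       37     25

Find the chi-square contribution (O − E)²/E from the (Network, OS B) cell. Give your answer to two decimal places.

0.03

Row total (Network) = 60; column total (OS B) = 66; N = 152.
Expected count E = 60 × 66 / 152 = 26.053.
Contribution = (O − E)²/E = (27 − 26.053)² / 26.053 = 0.03.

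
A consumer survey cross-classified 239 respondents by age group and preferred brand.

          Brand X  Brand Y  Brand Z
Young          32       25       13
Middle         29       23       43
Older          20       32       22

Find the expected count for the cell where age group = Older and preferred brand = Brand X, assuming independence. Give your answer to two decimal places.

25.08

Row total (Older) = 74; column total (Brand X) = 81; grand total N = 239.
Expected count = (row total × column total) / N = 74 × 81 / 239 = 25.08.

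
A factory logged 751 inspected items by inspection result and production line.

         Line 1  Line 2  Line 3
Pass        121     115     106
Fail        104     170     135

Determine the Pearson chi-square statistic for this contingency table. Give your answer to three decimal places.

9.486

Row totals: 342, 409. Column totals: 225, 285, 241. Grand total N = 751.
Expected counts (row total × column total / N):
  Pass, Line 1: 342×225/751 = 102.4634
  Pass, Line 2: 342×285/751 = 129.7870
  Pass, Line 3: 342×241/751 = 109.7497
  Fail, Line 1: 409×225/751 = 122.5366
  Fail, Line 2: 409×285/751 = 155.2130
  Fail, Line 3: 409×241/751 = 131.2503
Contributions (O − E)²/E:
  (121 − 102.4634)²/102.4634 = 3.3534
  (115 − 129.7870)²/129.7870 = 1.6847
  (106 − 109.7497)²/109.7497 = 0.1281
  (104 − 122.5366)²/122.5366 = 2.8041
  (170 − 155.2130)²/155.2130 = 1.4087
  (135 − 131.2503)²/131.2503 = 0.1071
χ² = 3.3534 + 1.6847 + 0.1281 + 2.8041 + 1.4087 + 0.1071 = 9.486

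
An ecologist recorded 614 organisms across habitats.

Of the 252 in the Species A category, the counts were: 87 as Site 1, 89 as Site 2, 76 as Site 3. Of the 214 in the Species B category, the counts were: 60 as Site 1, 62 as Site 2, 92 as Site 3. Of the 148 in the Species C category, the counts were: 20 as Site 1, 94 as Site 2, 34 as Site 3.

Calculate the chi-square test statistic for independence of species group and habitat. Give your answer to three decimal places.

55.262

Row totals: 252, 214, 148. Column totals: 167, 245, 202. Grand total N = 614.
Expected counts (row total × column total / N):
  Species A, Site 1: 252×167/614 = 68.5407
  Species A, Site 2: 252×245/614 = 100.5537
  Species A, Site 3: 252×202/614 = 82.9055
  Species B, Site 1: 214×167/614 = 58.2052
  Species B, Site 2: 214×245/614 = 85.3909
  Species B, Site 3: 214×202/614 = 70.4039
  Species C, Site 1: 148×167/614 = 40.2541
  Species C, Site 2: 148×245/614 = 59.0554
  Species C, Site 3: 148×202/614 = 48.6906
Contributions (O − E)²/E:
  (87 − 68.5407)²/68.5407 = 4.9714
  (89 − 100.5537)²/100.5537 = 1.3275
  (76 − 82.9055)²/82.9055 = 0.5752
  (60 − 58.2052)²/58.2052 = 0.0553
  (62 − 85.3909)²/85.3909 = 6.4074
  (92 − 70.4039)²/70.4039 = 6.6245
  (20 − 40.2541)²/40.2541 = 10.1910
  (94 − 59.0554)²/59.0554 = 20.6776
  (34 − 48.6906)²/48.6906 = 4.4323
χ² = 4.9714 + 1.3275 + 0.5752 + 0.0553 + 6.4074 + 6.6245 + 10.1910 + 20.6776 + 4.4323 = 55.262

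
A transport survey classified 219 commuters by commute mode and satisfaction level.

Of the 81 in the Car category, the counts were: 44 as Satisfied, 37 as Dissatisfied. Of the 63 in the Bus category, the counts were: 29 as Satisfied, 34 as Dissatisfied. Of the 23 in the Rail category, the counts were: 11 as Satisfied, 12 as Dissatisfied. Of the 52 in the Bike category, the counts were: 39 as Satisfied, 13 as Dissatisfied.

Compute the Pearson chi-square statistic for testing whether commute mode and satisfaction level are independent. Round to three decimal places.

10.882

Row totals: 81, 63, 23, 52. Column totals: 123, 96. Grand total N = 219.
Expected counts (row total × column total / N):
  Car, Satisfied: 81×123/219 = 45.4932
  Car, Dissatisfied: 81×96/219 = 35.5068
  Bus, Satisfied: 63×123/219 = 35.3836
  Bus, Dissatisfied: 63×96/219 = 27.6164
  Rail, Satisfied: 23×123/219 = 12.9178
  Rail, Dissatisfied: 23×96/219 = 10.0822
  Bike, Satisfied: 52×123/219 = 29.2055
  Bike, Dissatisfied: 52×96/219 = 22.7945
Contributions (O − E)²/E:
  (44 − 45.4932)²/45.4932 = 0.0490
  (37 − 35.5068)²/35.5068 = 0.0628
  (29 − 35.3836)²/35.3836 = 1.1517
  (34 − 27.6164)²/27.6164 = 1.4756
  (11 − 12.9178)²/12.9178 = 0.2847
  (12 − 10.0822)²/10.0822 = 0.3648
  (39 − 29.2055)²/29.2055 = 3.2847
  (13 − 22.7945)²/22.7945 = 4.2086
χ² = 0.0490 + 0.0628 + 1.1517 + 1.4756 + 0.2847 + 0.3648 + 3.2847 + 4.2086 = 10.882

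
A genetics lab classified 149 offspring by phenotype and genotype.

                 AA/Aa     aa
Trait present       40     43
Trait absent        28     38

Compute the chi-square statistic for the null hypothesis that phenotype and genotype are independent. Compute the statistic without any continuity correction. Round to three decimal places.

Row totals: 83, 66. Column totals: 68, 81. Grand total N = 149.
Expected counts (row total × column total / N):
  Trait present, AA/Aa: 83×68/149 = 37.8792
  Trait present, aa: 83×81/149 = 45.1208
  Trait absent, AA/Aa: 66×68/149 = 30.1208
  Trait absent, aa: 66×81/149 = 35.8792
Contributions (O − E)²/E:
  (40 − 37.8792)²/37.8792 = 0.1187
  (43 − 45.1208)²/45.1208 = 0.0997
  (28 − 30.1208)²/30.1208 = 0.1493
  (38 − 35.8792)²/35.8792 = 0.1254
χ² = 0.1187 + 0.0997 + 0.1493 + 0.1254 = 0.493

0.493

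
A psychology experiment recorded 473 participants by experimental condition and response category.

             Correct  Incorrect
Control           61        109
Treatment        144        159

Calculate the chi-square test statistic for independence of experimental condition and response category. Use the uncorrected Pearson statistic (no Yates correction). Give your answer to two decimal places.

Row totals: 170, 303. Column totals: 205, 268. Grand total N = 473.
Expected counts (row total × column total / N):
  Control, Correct: 170×205/473 = 73.679
  Control, Incorrect: 170×268/473 = 96.321
  Treatment, Correct: 303×205/473 = 131.321
  Treatment, Incorrect: 303×268/473 = 171.679
Contributions (O − E)²/E:
  (61 − 73.679)²/73.679 = 2.1819
  (109 − 96.321)²/96.321 = 1.6690
  (144 − 131.321)²/131.321 = 1.2242
  (159 − 171.679)²/171.679 = 0.9364
χ² = 2.1819 + 1.6690 + 1.2242 + 0.9364 = 6.01

6.01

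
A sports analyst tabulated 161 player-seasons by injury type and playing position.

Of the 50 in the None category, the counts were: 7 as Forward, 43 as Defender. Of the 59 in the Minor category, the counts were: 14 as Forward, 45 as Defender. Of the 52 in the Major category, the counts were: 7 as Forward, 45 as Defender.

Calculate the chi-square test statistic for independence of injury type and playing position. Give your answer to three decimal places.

2.609

Row totals: 50, 59, 52. Column totals: 28, 133. Grand total N = 161.
Expected counts (row total × column total / N):
  None, Forward: 50×28/161 = 8.6957
  None, Defender: 50×133/161 = 41.3043
  Minor, Forward: 59×28/161 = 10.2609
  Minor, Defender: 59×133/161 = 48.7391
  Major, Forward: 52×28/161 = 9.0435
  Major, Defender: 52×133/161 = 42.9565
Contributions (O − E)²/E:
  (7 − 8.6957)²/8.6957 = 0.3307
  (43 − 41.3043)²/41.3043 = 0.0696
  (14 − 10.2609)²/10.2609 = 1.3625
  (45 − 48.7391)²/48.7391 = 0.2869
  (7 − 9.0435)²/9.0435 = 0.4618
  (45 − 42.9565)²/42.9565 = 0.0972
χ² = 0.3307 + 0.0696 + 1.3625 + 0.2869 + 0.4618 + 0.0972 = 2.609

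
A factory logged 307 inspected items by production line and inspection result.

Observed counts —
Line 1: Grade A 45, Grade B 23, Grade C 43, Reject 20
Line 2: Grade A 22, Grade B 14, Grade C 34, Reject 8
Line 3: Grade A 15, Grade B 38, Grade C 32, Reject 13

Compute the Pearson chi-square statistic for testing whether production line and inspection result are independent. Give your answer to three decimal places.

Row totals: 131, 78, 98. Column totals: 82, 75, 109, 41. Grand total N = 307.
Expected counts (row total × column total / N):
  Line 1, Grade A: 131×82/307 = 34.9902
  Line 1, Grade B: 131×75/307 = 32.0033
  Line 1, Grade C: 131×109/307 = 46.5114
  Line 1, Reject: 131×41/307 = 17.4951
  Line 2, Grade A: 78×82/307 = 20.8339
  Line 2, Grade B: 78×75/307 = 19.0554
  Line 2, Grade C: 78×109/307 = 27.6938
  Line 2, Reject: 78×41/307 = 10.4169
  Line 3, Grade A: 98×82/307 = 26.1759
  Line 3, Grade B: 98×75/307 = 23.9414
  Line 3, Grade C: 98×109/307 = 34.7948
  Line 3, Reject: 98×41/307 = 13.0879
Contributions (O − E)²/E:
  (45 − 34.9902)²/34.9902 = 2.8635
  (23 − 32.0033)²/32.0033 = 2.5328
  (43 − 46.5114)²/46.5114 = 0.2651
  (20 − 17.4951)²/17.4951 = 0.3586
  (22 − 20.8339)²/20.8339 = 0.0653
  (14 − 19.0554)²/19.0554 = 1.3412
  (34 − 27.6938)²/27.6938 = 1.4360
  (8 − 10.4169)²/10.4169 = 0.5608
  (15 − 26.1759)²/26.1759 = 4.7716
  (38 − 23.9414)²/23.9414 = 8.2553
  (32 − 34.7948)²/34.7948 = 0.2245
  (13 − 13.0879)²/13.0879 = 0.0006
χ² = 2.8635 + 2.5328 + 0.2651 + 0.3586 + 0.0653 + 1.3412 + 1.4360 + 0.5608 + 4.7716 + 8.2553 + 0.2245 + 0.0006 = 22.675

22.675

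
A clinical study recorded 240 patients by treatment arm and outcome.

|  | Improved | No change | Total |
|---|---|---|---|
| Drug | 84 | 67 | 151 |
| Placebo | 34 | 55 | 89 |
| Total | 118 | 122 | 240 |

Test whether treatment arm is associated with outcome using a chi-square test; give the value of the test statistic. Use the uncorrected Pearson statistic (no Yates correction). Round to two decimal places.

Grand total N = 240.
Expected counts (row total × column total / N):
  Drug, Improved: 151×118/240 = 74.242
  Drug, No change: 151×122/240 = 76.758
  Placebo, Improved: 89×118/240 = 43.758
  Placebo, No change: 89×122/240 = 45.242
Contributions (O − E)²/E:
  (84 − 74.242)²/74.242 = 1.2825
  (67 − 76.758)²/76.758 = 1.2405
  (34 − 43.758)²/43.758 = 2.1760
  (55 − 45.242)²/45.242 = 2.1046
χ² = 1.2825 + 1.2405 + 2.1760 + 2.1046 = 6.80

6.80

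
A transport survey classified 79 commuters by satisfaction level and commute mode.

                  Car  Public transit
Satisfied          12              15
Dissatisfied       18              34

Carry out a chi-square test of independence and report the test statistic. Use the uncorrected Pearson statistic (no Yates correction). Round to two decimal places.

Row totals: 27, 52. Column totals: 30, 49. Grand total N = 79.
Expected counts (row total × column total / N):
  Satisfied, Car: 27×30/79 = 10.253
  Satisfied, Public transit: 27×49/79 = 16.747
  Dissatisfied, Car: 52×30/79 = 19.747
  Dissatisfied, Public transit: 52×49/79 = 32.253
Contributions (O − E)²/E:
  (12 − 10.253)²/10.253 = 0.2977
  (15 − 16.747)²/16.747 = 0.1822
  (18 − 19.747)²/19.747 = 0.1546
  (34 − 32.253)²/32.253 = 0.0946
χ² = 0.2977 + 0.1822 + 0.1546 + 0.0946 = 0.73

0.73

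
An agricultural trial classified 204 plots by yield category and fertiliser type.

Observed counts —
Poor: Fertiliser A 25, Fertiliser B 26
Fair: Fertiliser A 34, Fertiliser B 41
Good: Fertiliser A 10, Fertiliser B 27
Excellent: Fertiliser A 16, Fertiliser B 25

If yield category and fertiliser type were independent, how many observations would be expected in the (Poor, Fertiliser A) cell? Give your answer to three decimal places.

21.250

Row total (Poor) = 51; column total (Fertiliser A) = 85; grand total N = 204.
Expected count = (row total × column total) / N = 51 × 85 / 204 = 21.250.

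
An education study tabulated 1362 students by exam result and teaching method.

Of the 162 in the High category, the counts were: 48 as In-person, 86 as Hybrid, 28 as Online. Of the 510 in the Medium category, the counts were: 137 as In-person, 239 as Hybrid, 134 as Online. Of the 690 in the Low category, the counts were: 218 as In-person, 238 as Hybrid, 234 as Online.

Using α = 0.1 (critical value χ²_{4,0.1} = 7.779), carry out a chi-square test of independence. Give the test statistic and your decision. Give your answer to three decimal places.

33.893; reject H₀

Row totals: 162, 510, 690. Column totals: 403, 563, 396. Grand total N = 1362.
Expected counts (row total × column total / N):
  High, In-person: 162×403/1362 = 47.9339
  High, Hybrid: 162×563/1362 = 66.9648
  High, Online: 162×396/1362 = 47.1013
  Medium, In-person: 510×403/1362 = 150.9031
  Medium, Hybrid: 510×563/1362 = 210.8150
  Medium, Online: 510×396/1362 = 148.2819
  Low, In-person: 690×403/1362 = 204.1630
  Low, Hybrid: 690×563/1362 = 285.2203
  Low, Online: 690×396/1362 = 200.6167
Contributions (O − E)²/E:
  (48 − 47.9339)²/47.9339 = 0.0001
  (86 − 66.9648)²/66.9648 = 5.4109
  (28 − 47.1013)²/47.1013 = 7.7463
  (137 − 150.9031)²/150.9031 = 1.2809
  (239 − 210.8150)²/210.8150 = 3.7682
  (134 − 148.2819)²/148.2819 = 1.3756
  (218 − 204.1630)²/204.1630 = 0.9378
  (238 − 285.2203)²/285.2203 = 7.8177
  (234 − 200.6167)²/200.6167 = 5.5551
χ² = 0.0001 + 5.4109 + 7.7463 + 1.2809 + 3.7682 + 1.3756 + 0.9378 + 7.8177 + 5.5551 = 33.893
df = (3−1)(3−1) = 4. Since 33.893 > 7.779, reject the null hypothesis of independence at α = 0.1.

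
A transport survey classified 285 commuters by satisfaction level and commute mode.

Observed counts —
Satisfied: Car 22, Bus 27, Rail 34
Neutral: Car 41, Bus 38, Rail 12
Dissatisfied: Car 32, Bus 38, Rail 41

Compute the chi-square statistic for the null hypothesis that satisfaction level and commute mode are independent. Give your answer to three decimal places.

Row totals: 83, 91, 111. Column totals: 95, 103, 87. Grand total N = 285.
Expected counts (row total × column total / N):
  Satisfied, Car: 83×95/285 = 27.6667
  Satisfied, Bus: 83×103/285 = 29.9965
  Satisfied, Rail: 83×87/285 = 25.3368
  Neutral, Car: 91×95/285 = 30.3333
  Neutral, Bus: 91×103/285 = 32.8877
  Neutral, Rail: 91×87/285 = 27.7789
  Dissatisfied, Car: 111×95/285 = 37.0000
  Dissatisfied, Bus: 111×103/285 = 40.1158
  Dissatisfied, Rail: 111×87/285 = 33.8842
Contributions (O − E)²/E:
  (22 − 27.6667)²/27.6667 = 1.1607
  (27 − 29.9965)²/29.9965 = 0.2993
  (34 − 25.3368)²/25.3368 = 2.9621
  (41 − 30.3333)²/30.3333 = 3.7509
  (38 − 32.8877)²/32.8877 = 0.7947
  (12 − 27.7789)²/27.7789 = 8.9627
  (32 − 37.0000)²/37.0000 = 0.6757
  (38 − 40.1158)²/40.1158 = 0.1116
  (41 − 33.8842)²/33.8842 = 1.4943
χ² = 1.1607 + 0.2993 + 2.9621 + 3.7509 + 0.7947 + 8.9627 + 0.6757 + 0.1116 + 1.4943 = 20.212

20.212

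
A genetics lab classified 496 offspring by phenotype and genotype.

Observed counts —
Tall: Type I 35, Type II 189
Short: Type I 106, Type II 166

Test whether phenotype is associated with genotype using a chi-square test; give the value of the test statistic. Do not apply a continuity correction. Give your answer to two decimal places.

Row totals: 224, 272. Column totals: 141, 355. Grand total N = 496.
Expected counts (row total × column total / N):
  Tall, Type I: 224×141/496 = 63.67742
  Tall, Type II: 224×355/496 = 160.32258
  Short, Type I: 272×141/496 = 77.32258
  Short, Type II: 272×355/496 = 194.67742
Contributions (O − E)²/E:
  (35 − 63.67742)²/63.67742 = 12.9150
  (189 − 160.32258)²/160.32258 = 5.1296
  (106 − 77.32258)²/77.32258 = 10.6359
  (166 − 194.67742)²/194.67742 = 4.2244
χ² = 12.9150 + 5.1296 + 10.6359 + 4.2244 = 32.90

32.90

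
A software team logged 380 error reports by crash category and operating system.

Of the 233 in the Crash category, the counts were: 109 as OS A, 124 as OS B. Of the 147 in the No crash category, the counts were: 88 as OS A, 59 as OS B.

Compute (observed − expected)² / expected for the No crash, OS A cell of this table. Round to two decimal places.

1.82

Row total (No crash) = 147; column total (OS A) = 197; N = 380.
Expected count E = 147 × 197 / 380 = 76.208.
Contribution = (O − E)²/E = (88 − 76.208)² / 76.208 = 1.82.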